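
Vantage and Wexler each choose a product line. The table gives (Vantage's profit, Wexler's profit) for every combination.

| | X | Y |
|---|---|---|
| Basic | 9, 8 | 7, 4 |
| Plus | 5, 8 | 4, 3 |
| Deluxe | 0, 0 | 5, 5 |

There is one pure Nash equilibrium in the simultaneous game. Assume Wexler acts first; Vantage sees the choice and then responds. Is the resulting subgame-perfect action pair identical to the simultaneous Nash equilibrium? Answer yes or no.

yes

Work backward from Vantage's decision.
- X: Vantage compares 9, 5, 0 and picks Basic; Wexler would get 8.
- Y: Vantage compares 7, 4, 5 and picks Basic; Wexler would get 4.
Wexler's induced payoffs are 8, 4, so Wexler commits to X. Subgame-perfect outcome: (Basic, X) with payoffs (9, 8).
Now find the simultaneous Nash equilibrium.
Vantage's best replies: X→Basic; Y→Basic.
Wexler's best replies: Basic→X; Plus→X; Deluxe→Y.
Only (Basic, X) has each player best-responding; Nash payoffs (9, 8).
Sequential outcome (Basic, X) coincides with the Nash profile (Basic, X).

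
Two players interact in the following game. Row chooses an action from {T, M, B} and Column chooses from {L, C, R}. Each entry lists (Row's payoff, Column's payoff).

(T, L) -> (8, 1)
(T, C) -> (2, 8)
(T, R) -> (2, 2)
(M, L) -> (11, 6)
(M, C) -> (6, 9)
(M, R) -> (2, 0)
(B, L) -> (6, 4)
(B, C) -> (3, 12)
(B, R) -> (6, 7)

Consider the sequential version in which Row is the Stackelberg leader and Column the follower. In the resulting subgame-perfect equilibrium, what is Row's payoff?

Solve by backward induction (Row leads).
- T → Column plays C (best of 1, 8, 2); Row gets 2.
- M → Column plays C (best of 6, 9, 0); Row gets 6.
- B → Column plays C (best of 4, 12, 7); Row gets 3.
Maximizing over 2, 6, 3, Row chooses M. Subgame-perfect outcome: (M, C) with payoffs (6, 9).

6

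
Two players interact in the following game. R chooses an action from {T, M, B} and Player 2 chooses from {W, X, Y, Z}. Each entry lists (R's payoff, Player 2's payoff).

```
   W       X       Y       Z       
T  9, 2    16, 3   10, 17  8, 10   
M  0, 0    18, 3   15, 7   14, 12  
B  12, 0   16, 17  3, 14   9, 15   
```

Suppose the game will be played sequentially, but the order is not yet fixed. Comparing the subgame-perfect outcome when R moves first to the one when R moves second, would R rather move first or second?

If R leads: Player 2's best replies are T→Y, M→Z, B→X; R's induced payoffs 10, 14, 16; outcome (B, X), payoffs (16, 17).
If Player 2 leads: R's best replies are W→B, X→M, Y→M, Z→M; Player 2's induced payoffs 0, 3, 7, 12; outcome (M, Z), payoffs (14, 12).
R gets 16 moving first and 14 moving second, so R prefers to move first.

first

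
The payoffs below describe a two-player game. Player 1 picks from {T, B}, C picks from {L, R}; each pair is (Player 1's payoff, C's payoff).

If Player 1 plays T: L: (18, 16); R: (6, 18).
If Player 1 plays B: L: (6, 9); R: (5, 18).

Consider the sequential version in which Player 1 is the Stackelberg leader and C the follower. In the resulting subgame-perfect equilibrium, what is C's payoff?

Work backward from C's decision.
- T → C plays R (best of 16, 18); Player 1 gets 6.
- B → C plays R (best of 9, 18); Player 1 gets 5.
Among 6, 5, the best is 6 at T. Subgame-perfect outcome: (T, R) with payoffs (6, 18).

18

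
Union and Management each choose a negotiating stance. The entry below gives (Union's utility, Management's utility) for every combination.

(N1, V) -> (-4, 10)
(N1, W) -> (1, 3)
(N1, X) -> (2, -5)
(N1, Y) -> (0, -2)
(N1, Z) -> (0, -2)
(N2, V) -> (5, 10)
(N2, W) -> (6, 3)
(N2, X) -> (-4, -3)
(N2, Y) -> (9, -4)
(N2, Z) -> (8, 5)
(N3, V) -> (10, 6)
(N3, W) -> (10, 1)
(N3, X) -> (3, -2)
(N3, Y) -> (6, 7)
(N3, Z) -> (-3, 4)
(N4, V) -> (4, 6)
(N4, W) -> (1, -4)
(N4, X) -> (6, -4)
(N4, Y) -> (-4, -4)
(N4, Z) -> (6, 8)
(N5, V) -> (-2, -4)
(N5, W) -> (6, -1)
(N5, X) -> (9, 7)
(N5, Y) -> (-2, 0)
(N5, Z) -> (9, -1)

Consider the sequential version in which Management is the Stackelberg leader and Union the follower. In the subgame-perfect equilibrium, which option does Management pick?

Solve by backward induction (Management leads).
- V: Union compares -4, 5, 10, 4, -2 and picks N3; Management would get 6.
- W: Union compares 1, 6, 10, 1, 6 and picks N3; Management would get 1.
- X: Union compares 2, -4, 3, 6, 9 and picks N5; Management would get 7.
- Y: Union compares 0, 9, 6, -4, -2 and picks N2; Management would get -4.
- Z: Union compares 0, 8, -3, 6, 9 and picks N5; Management would get -1.
Management's induced payoffs are 6, 1, 7, -4, -1, so Management commits to X. Subgame-perfect outcome: (N5, X) with payoffs (9, 7).

X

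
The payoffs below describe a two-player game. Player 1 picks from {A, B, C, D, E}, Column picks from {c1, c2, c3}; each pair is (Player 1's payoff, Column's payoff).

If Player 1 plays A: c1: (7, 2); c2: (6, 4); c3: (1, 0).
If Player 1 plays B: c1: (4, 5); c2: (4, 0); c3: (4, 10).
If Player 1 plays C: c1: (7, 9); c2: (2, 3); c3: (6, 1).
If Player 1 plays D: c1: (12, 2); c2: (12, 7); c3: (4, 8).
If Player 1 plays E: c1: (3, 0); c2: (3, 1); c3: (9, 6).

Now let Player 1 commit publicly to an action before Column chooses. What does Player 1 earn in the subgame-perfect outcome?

9

Solve by backward induction (Player 1 leads).
- A → Column plays c2 (best of 2, 4, 0); Player 1 gets 6.
- B → Column plays c3 (best of 5, 0, 10); Player 1 gets 4.
- C → Column plays c1 (best of 9, 3, 1); Player 1 gets 7.
- D → Column plays c3 (best of 2, 7, 8); Player 1 gets 4.
- E → Column plays c3 (best of 0, 1, 6); Player 1 gets 9.
Player 1's induced payoffs are 6, 4, 7, 4, 9, so Player 1 commits to E. Subgame-perfect outcome: (E, c3) with payoffs (9, 6).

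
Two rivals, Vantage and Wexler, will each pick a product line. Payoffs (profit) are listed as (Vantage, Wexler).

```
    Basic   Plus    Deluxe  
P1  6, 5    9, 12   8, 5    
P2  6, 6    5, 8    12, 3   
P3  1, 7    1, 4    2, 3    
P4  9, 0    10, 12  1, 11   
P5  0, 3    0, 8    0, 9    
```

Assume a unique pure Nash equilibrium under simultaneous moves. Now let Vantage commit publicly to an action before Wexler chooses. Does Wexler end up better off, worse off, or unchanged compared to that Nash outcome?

Wexler best-responds to each possible Vantage move:
- P1: Wexler compares 5, 12, 5 and picks Plus; Vantage would get 9.
- P2: Wexler compares 6, 8, 3 and picks Plus; Vantage would get 5.
- P3: Wexler compares 7, 4, 3 and picks Basic; Vantage would get 1.
- P4: Wexler compares 0, 12, 11 and picks Plus; Vantage would get 10.
- P5: Wexler compares 3, 8, 9 and picks Deluxe; Vantage would get 0.
Vantage's induced payoffs are 9, 5, 1, 10, 0, so Vantage commits to P4. Subgame-perfect outcome: (P4, Plus) with payoffs (10, 12).
Under simultaneous play:
Vantage's best replies: Basic→P4; Plus→P4; Deluxe→P2.
Wexler's best replies: P1→Plus; P2→Plus; P3→Basic; P4→Plus; P5→Deluxe.
Only (P4, Plus) has each player best-responding; Nash payoffs (10, 12).
Wexler earns 12 sequentially versus 12 at the Nash outcome: unchanged.

unchanged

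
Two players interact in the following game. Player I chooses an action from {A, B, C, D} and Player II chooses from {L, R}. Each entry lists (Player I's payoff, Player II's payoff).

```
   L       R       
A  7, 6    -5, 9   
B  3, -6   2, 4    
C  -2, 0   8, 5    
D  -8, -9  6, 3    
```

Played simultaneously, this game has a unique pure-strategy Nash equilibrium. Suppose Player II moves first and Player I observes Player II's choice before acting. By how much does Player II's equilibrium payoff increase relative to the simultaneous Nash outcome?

1

Backward induction with Player II moving first.
- L: BR = A, leader payoff 6.
- R: BR = C, leader payoff 5.
Maximizing over 6, 5, Player II chooses L. Subgame-perfect outcome: (A, L) with payoffs (7, 6).
Now find the simultaneous Nash equilibrium.
Player I's best replies: L→A; R→C.
Player II's best replies: A→R; B→R; C→R; D→R.
The unique mutual best reply is (C, R), giving (8, 5).
Player II's commitment gain: 6 − 5 = 1.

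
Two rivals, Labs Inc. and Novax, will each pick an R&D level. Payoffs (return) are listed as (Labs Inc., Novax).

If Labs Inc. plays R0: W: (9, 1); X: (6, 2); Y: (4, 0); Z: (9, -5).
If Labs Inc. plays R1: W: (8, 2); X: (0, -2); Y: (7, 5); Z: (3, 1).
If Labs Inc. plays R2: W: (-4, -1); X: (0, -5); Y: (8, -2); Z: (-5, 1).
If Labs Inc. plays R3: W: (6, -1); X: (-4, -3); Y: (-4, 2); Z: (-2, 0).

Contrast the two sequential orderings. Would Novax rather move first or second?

second

If Labs Inc. leads: Novax's best replies are R0→X, R1→Y, R2→Z, R3→Y; Labs Inc.'s induced payoffs 6, 7, -5, -4; outcome (R1, Y), payoffs (7, 5).
If Novax leads: Labs Inc.'s best replies are W→R0, X→R0, Y→R2, Z→R0; Novax's induced payoffs 1, 2, -2, -5; outcome (R0, X), payoffs (6, 2).
Novax gets 2 moving first and 5 moving second, so Novax prefers to move second.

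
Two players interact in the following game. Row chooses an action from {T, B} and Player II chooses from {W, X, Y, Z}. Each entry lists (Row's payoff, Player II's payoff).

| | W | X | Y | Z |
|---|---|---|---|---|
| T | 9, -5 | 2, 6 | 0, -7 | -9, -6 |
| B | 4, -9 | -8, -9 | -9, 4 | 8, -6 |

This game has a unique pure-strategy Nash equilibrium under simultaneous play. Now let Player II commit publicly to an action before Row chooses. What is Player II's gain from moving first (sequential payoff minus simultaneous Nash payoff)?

0

Solve by backward induction (Player II leads).
- W: Row compares 9, 4 and picks T; Player II would get -5.
- X: Row compares 2, -8 and picks T; Player II would get 6.
- Y: Row compares 0, -9 and picks T; Player II would get -7.
- Z: Row compares -9, 8 and picks B; Player II would get -6.
Maximizing over -5, 6, -7, -6, Player II chooses X. Subgame-perfect outcome: (T, X) with payoffs (2, 6).
Under simultaneous play:
Row's best replies: W→T; X→T; Y→T; Z→B.
Player II's best replies: T→X; B→Y.
The unique mutual best reply is (T, X), giving (2, 6).
Player II's commitment gain: 6 − 6 = 0.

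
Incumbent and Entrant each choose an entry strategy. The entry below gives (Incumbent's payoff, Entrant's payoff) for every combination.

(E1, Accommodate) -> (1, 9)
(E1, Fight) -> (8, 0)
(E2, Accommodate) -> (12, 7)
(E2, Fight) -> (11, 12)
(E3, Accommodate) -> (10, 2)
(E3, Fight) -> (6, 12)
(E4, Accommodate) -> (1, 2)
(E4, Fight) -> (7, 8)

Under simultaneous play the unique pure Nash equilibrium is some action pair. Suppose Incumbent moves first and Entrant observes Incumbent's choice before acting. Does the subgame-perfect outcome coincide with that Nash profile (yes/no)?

Solve by backward induction (Incumbent leads).
- E1 → Entrant plays Accommodate (best of 9, 0); Incumbent gets 1.
- E2 → Entrant plays Fight (best of 7, 12); Incumbent gets 11.
- E3 → Entrant plays Fight (best of 2, 12); Incumbent gets 6.
- E4 → Entrant plays Fight (best of 2, 8); Incumbent gets 7.
Among 1, 11, 6, 7, the best is 11 at E2. Subgame-perfect outcome: (E2, Fight) with payoffs (11, 12).
For the simultaneous game, intersect best replies.
Incumbent's best replies: Accommodate→E2; Fight→E2.
Entrant's best replies: E1→Accommodate; E2→Fight; E3→Fight; E4→Fight.
The unique mutual best reply is (E2, Fight), giving (11, 12).
Sequential outcome (E2, Fight) coincides with the Nash profile (E2, Fight).

yes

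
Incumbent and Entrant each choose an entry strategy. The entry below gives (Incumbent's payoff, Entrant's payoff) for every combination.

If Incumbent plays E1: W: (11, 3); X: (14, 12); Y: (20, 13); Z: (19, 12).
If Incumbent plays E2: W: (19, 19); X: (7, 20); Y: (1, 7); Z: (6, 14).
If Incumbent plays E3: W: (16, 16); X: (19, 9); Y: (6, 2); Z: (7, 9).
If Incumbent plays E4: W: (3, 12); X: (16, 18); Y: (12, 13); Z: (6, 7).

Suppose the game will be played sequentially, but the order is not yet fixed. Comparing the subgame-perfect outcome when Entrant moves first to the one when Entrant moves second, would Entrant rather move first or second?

If Incumbent leads: Entrant's best replies are E1→Y, E2→X, E3→W, E4→X; Incumbent's induced payoffs 20, 7, 16, 16; outcome (E1, Y), payoffs (20, 13).
If Entrant leads: Incumbent's best replies are W→E2, X→E3, Y→E1, Z→E1; Entrant's induced payoffs 19, 9, 13, 12; outcome (E2, W), payoffs (19, 19).
Entrant gets 19 moving first and 13 moving second, so Entrant prefers to move first.

first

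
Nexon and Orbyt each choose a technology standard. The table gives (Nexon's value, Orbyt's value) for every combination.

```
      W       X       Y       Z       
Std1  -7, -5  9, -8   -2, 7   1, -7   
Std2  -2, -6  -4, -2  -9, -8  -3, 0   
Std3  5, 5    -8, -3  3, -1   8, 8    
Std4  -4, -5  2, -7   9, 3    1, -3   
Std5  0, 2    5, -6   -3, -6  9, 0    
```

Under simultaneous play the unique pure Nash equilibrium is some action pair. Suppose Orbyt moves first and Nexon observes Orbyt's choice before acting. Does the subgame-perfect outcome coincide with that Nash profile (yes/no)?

Nexon best-responds to each possible Orbyt move:
- W: Nexon compares -7, -2, 5, -4, 0 and picks Std3; Orbyt would get 5.
- X: Nexon compares 9, -4, -8, 2, 5 and picks Std1; Orbyt would get -8.
- Y: Nexon compares -2, -9, 3, 9, -3 and picks Std4; Orbyt would get 3.
- Z: Nexon compares 1, -3, 8, 1, 9 and picks Std5; Orbyt would get 0.
Maximizing over 5, -8, 3, 0, Orbyt chooses W. Subgame-perfect outcome: (Std3, W) with payoffs (5, 5).
Under simultaneous play:
Nexon's best replies: W→Std3; X→Std1; Y→Std4; Z→Std5.
Orbyt's best replies: Std1→Y; Std2→Z; Std3→Z; Std4→Y; Std5→W.
Only (Std4, Y) has each player best-responding; Nash payoffs (9, 3).
Sequential outcome (Std3, W) differs from the Nash profile (Std4, Y).

no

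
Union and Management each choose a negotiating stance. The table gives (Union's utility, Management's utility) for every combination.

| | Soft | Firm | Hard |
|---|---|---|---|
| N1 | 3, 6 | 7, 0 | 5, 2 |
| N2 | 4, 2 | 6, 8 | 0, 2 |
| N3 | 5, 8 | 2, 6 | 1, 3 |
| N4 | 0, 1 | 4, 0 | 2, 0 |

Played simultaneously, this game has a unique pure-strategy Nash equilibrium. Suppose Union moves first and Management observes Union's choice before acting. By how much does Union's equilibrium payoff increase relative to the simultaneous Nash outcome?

1

Work backward from Management's decision.
- N1: Management compares 6, 0, 2 and picks Soft; Union would get 3.
- N2: Management compares 2, 8, 2 and picks Firm; Union would get 6.
- N3: Management compares 8, 6, 3 and picks Soft; Union would get 5.
- N4: Management compares 1, 0, 0 and picks Soft; Union would get 0.
Among 3, 6, 5, 0, the best is 6 at N2. Subgame-perfect outcome: (N2, Firm) with payoffs (6, 8).
Under simultaneous play:
Union's best replies: Soft→N3; Firm→N1; Hard→N1.
Management's best replies: N1→Soft; N2→Firm; N3→Soft; N4→Soft.
Only (N3, Soft) has each player best-responding; Nash payoffs (5, 8).
Union's commitment gain: 6 − 5 = 1.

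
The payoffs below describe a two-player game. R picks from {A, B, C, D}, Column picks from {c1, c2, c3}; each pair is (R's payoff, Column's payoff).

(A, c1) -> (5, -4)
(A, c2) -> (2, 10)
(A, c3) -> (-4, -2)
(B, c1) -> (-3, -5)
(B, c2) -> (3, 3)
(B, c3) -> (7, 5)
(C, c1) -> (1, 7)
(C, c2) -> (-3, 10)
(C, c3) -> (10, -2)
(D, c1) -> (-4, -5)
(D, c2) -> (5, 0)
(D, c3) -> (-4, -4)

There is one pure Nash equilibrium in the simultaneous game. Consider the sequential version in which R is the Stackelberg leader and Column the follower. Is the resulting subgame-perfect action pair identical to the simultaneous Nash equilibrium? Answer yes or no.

Backward induction with R moving first.
- A: BR = c2, leader payoff 2.
- B: BR = c3, leader payoff 7.
- C: BR = c2, leader payoff -3.
- D: BR = c2, leader payoff 5.
Among 2, 7, -3, 5, the best is 7 at B. Subgame-perfect outcome: (B, c3) with payoffs (7, 5).
Under simultaneous play:
R's best replies: c1→A; c2→D; c3→C.
Column's best replies: A→c2; B→c3; C→c2; D→c2.
Only (D, c2) has each player best-responding; Nash payoffs (5, 0).
Sequential outcome (B, c3) differs from the Nash profile (D, c2).

no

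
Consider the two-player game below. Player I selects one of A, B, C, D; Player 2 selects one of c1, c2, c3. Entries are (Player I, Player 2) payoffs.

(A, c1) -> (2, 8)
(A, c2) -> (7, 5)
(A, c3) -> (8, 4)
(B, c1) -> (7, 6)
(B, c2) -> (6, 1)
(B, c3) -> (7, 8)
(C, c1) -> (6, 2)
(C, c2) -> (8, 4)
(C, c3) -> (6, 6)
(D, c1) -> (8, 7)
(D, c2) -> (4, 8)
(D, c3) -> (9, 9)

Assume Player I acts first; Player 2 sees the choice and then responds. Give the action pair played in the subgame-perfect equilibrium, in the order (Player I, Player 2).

Player 2 best-responds to each possible Player I move:
- A: BR = c1, leader payoff 2.
- B: BR = c3, leader payoff 7.
- C: BR = c3, leader payoff 6.
- D: BR = c3, leader payoff 9.
Among 2, 7, 6, 9, the best is 9 at D. Subgame-perfect outcome: (D, c3) with payoffs (9, 9).

(D, c3)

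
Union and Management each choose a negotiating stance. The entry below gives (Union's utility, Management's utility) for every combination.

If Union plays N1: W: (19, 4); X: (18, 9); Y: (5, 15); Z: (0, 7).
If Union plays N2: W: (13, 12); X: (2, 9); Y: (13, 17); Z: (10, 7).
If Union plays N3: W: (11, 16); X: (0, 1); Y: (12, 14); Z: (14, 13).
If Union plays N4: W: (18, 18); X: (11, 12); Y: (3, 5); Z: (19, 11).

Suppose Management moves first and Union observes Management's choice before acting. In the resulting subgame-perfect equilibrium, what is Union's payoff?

Solve by backward induction (Management leads).
- W: BR = N1, leader payoff 4.
- X: BR = N1, leader payoff 9.
- Y: BR = N2, leader payoff 17.
- Z: BR = N4, leader payoff 11.
Management's induced payoffs are 4, 9, 17, 11, so Management commits to Y. Subgame-perfect outcome: (N2, Y) with payoffs (13, 17).

13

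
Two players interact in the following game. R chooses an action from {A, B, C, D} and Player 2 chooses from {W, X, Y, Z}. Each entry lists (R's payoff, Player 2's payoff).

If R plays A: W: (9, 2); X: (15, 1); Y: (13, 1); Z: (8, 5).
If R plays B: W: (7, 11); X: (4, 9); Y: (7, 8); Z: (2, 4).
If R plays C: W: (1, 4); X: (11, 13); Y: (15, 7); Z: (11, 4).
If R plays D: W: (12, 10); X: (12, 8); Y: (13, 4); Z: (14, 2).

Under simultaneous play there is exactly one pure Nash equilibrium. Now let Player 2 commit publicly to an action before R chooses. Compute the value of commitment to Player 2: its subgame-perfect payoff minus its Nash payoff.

Backward induction with Player 2 moving first.
- W: BR = D, leader payoff 10.
- X: BR = A, leader payoff 1.
- Y: BR = C, leader payoff 7.
- Z: BR = D, leader payoff 2.
Maximizing over 10, 1, 7, 2, Player 2 chooses W. Subgame-perfect outcome: (D, W) with payoffs (12, 10).
Now find the simultaneous Nash equilibrium.
R's best replies: W→D; X→A; Y→C; Z→D.
Player 2's best replies: A→Z; B→W; C→X; D→W.
Only (D, W) has each player best-responding; Nash payoffs (12, 10).
Player 2's commitment gain: 10 − 10 = 0.

0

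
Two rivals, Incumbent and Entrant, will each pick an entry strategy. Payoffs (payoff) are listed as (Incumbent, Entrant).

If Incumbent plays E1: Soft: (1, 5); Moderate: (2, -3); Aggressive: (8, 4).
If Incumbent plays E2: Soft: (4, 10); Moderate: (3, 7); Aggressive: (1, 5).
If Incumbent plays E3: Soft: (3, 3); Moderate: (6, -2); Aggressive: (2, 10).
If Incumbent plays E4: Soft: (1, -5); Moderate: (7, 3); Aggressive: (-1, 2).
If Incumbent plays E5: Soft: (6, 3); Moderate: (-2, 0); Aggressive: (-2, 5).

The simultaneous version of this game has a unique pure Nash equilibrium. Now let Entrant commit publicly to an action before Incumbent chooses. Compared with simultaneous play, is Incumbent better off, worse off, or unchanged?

better off

Work backward from Incumbent's decision.
- Soft → Incumbent plays E5 (best of 1, 4, 3, 1, 6); Entrant gets 3.
- Moderate → Incumbent plays E4 (best of 2, 3, 6, 7, -2); Entrant gets 3.
- Aggressive → Incumbent plays E1 (best of 8, 1, 2, -1, -2); Entrant gets 4.
Maximizing over 3, 3, 4, Entrant chooses Aggressive. Subgame-perfect outcome: (E1, Aggressive) with payoffs (8, 4).
Now find the simultaneous Nash equilibrium.
Incumbent's best replies: Soft→E5; Moderate→E4; Aggressive→E1.
Entrant's best replies: E1→Soft; E2→Soft; E3→Aggressive; E4→Moderate; E5→Aggressive.
The unique mutual best reply is (E4, Moderate), giving (7, 3).
Incumbent earns 8 sequentially versus 7 at the Nash outcome: better off.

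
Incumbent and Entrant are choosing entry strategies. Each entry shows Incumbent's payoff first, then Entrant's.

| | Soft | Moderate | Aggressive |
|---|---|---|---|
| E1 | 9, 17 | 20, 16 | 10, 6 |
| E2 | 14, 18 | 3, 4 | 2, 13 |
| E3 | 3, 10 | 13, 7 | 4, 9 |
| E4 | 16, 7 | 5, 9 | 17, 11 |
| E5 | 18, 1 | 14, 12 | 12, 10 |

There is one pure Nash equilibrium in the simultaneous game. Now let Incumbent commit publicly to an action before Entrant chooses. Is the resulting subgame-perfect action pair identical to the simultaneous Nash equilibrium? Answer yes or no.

Entrant best-responds to each possible Incumbent move:
- E1 → Entrant plays Soft (best of 17, 16, 6); Incumbent gets 9.
- E2 → Entrant plays Soft (best of 18, 4, 13); Incumbent gets 14.
- E3 → Entrant plays Soft (best of 10, 7, 9); Incumbent gets 3.
- E4 → Entrant plays Aggressive (best of 7, 9, 11); Incumbent gets 17.
- E5 → Entrant plays Moderate (best of 1, 12, 10); Incumbent gets 14.
Incumbent's induced payoffs are 9, 14, 3, 17, 14, so Incumbent commits to E4. Subgame-perfect outcome: (E4, Aggressive) with payoffs (17, 11).
Under simultaneous play:
Incumbent's best replies: Soft→E5; Moderate→E1; Aggressive→E4.
Entrant's best replies: E1→Soft; E2→Soft; E3→Soft; E4→Aggressive; E5→Moderate.
The unique mutual best reply is (E4, Aggressive), giving (17, 11).
Sequential outcome (E4, Aggressive) coincides with the Nash profile (E4, Aggressive).

yes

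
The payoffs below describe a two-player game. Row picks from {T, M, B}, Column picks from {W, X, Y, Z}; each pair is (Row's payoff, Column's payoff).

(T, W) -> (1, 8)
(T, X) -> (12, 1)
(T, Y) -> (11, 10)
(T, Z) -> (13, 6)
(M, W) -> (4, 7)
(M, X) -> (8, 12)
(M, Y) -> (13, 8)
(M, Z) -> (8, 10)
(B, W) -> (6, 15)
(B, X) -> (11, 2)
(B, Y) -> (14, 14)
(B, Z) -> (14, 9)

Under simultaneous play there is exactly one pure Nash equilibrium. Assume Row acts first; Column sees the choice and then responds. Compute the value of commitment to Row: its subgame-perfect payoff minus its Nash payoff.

Work backward from Column's decision.
- T: BR = Y, leader payoff 11.
- M: BR = X, leader payoff 8.
- B: BR = W, leader payoff 6.
Row's induced payoffs are 11, 8, 6, so Row commits to T. Subgame-perfect outcome: (T, Y) with payoffs (11, 10).
Now find the simultaneous Nash equilibrium.
Row's best replies: W→B; X→T; Y→B; Z→B.
Column's best replies: T→Y; M→X; B→W.
Only (B, W) has each player best-responding; Nash payoffs (6, 15).
Row's commitment gain: 11 − 6 = 5.

5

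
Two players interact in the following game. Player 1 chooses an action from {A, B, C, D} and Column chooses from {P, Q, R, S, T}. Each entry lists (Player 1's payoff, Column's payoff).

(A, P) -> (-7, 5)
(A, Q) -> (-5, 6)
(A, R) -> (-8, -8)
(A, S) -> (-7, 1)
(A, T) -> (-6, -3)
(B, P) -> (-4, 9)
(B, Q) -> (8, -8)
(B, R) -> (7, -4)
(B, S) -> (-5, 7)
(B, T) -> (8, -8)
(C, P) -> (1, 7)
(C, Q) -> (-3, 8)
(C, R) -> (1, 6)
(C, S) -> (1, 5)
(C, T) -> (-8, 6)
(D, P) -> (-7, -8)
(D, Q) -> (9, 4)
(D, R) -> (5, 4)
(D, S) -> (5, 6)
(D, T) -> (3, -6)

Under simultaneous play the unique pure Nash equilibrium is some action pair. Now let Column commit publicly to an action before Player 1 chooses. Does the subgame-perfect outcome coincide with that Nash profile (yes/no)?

no

Solve by backward induction (Column leads).
- P → Player 1 plays C (best of -7, -4, 1, -7); Column gets 7.
- Q → Player 1 plays D (best of -5, 8, -3, 9); Column gets 4.
- R → Player 1 plays B (best of -8, 7, 1, 5); Column gets -4.
- S → Player 1 plays D (best of -7, -5, 1, 5); Column gets 6.
- T → Player 1 plays B (best of -6, 8, -8, 3); Column gets -8.
Maximizing over 7, 4, -4, 6, -8, Column chooses P. Subgame-perfect outcome: (C, P) with payoffs (1, 7).
For the simultaneous game, intersect best replies.
Player 1's best replies: P→C; Q→D; R→B; S→D; T→B.
Column's best replies: A→Q; B→P; C→Q; D→S.
The unique mutual best reply is (D, S), giving (5, 6).
Sequential outcome (C, P) differs from the Nash profile (D, S).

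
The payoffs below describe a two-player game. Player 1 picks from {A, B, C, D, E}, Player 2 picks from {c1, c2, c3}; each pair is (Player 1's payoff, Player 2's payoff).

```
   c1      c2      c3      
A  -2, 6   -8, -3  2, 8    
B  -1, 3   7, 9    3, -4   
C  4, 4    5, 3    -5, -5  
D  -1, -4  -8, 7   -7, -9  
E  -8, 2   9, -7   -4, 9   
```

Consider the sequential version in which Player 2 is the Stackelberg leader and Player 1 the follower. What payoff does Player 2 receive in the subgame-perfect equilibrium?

4

Player 1 best-responds to each possible Player 2 move:
- c1: Player 1 compares -2, -1, 4, -1, -8 and picks C; Player 2 would get 4.
- c2: Player 1 compares -8, 7, 5, -8, 9 and picks E; Player 2 would get -7.
- c3: Player 1 compares 2, 3, -5, -7, -4 and picks B; Player 2 would get -4.
Player 2's induced payoffs are 4, -7, -4, so Player 2 commits to c1. Subgame-perfect outcome: (C, c1) with payoffs (4, 4).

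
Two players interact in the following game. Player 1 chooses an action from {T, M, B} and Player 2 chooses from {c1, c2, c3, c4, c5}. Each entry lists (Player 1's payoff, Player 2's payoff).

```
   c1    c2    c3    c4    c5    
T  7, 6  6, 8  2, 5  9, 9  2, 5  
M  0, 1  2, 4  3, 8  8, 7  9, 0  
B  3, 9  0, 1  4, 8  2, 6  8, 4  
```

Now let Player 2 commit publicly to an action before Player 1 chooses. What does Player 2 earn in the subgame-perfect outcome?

9

Player 1 best-responds to each possible Player 2 move:
- c1: BR = T, leader payoff 6.
- c2: BR = T, leader payoff 8.
- c3: BR = B, leader payoff 8.
- c4: BR = T, leader payoff 9.
- c5: BR = M, leader payoff 0.
Player 2's induced payoffs are 6, 8, 8, 9, 0, so Player 2 commits to c4. Subgame-perfect outcome: (T, c4) with payoffs (9, 9).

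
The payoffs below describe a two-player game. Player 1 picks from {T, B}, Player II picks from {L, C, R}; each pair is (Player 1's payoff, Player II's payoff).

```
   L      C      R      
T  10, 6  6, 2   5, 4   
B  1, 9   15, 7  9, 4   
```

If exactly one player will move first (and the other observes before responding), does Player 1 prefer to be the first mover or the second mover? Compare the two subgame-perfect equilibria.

If Player 1 leads: Player II's best replies are T→L, B→L; Player 1's induced payoffs 10, 1; outcome (T, L), payoffs (10, 6).
If Player II leads: Player 1's best replies are L→T, C→B, R→B; Player II's induced payoffs 6, 7, 4; outcome (B, C), payoffs (15, 7).
Player 1 gets 10 moving first and 15 moving second, so Player 1 prefers to move second.

second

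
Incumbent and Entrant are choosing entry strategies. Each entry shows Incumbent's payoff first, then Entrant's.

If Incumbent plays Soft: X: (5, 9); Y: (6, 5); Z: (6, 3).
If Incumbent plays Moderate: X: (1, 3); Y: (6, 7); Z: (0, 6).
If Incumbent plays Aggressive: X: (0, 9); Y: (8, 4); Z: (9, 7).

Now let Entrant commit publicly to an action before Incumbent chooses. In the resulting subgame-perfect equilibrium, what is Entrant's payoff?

Incumbent best-responds to each possible Entrant move:
- X: BR = Soft, leader payoff 9.
- Y: BR = Aggressive, leader payoff 4.
- Z: BR = Aggressive, leader payoff 7.
Entrant's induced payoffs are 9, 4, 7, so Entrant commits to X. Subgame-perfect outcome: (Soft, X) with payoffs (5, 9).

9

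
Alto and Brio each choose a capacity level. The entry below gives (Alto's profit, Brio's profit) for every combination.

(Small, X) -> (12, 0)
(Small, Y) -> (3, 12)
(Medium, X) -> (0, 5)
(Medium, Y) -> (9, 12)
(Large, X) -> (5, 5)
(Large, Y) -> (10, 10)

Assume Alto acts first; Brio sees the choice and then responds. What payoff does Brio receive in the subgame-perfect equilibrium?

10

Backward induction with Alto moving first.
- Small: Brio compares 0, 12 and picks Y; Alto would get 3.
- Medium: Brio compares 5, 12 and picks Y; Alto would get 9.
- Large: Brio compares 5, 10 and picks Y; Alto would get 10.
Alto's induced payoffs are 3, 9, 10, so Alto commits to Large. Subgame-perfect outcome: (Large, Y) with payoffs (10, 10).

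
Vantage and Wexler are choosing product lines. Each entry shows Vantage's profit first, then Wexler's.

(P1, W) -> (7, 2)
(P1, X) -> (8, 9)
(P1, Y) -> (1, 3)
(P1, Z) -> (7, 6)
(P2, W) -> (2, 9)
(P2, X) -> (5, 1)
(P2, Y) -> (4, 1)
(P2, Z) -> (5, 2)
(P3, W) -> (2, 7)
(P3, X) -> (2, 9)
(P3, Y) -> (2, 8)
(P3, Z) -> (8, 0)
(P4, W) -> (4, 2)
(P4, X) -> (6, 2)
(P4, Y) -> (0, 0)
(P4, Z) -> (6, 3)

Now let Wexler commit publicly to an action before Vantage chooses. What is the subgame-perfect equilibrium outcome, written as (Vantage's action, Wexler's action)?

Backward induction with Wexler moving first.
- W → Vantage plays P1 (best of 7, 2, 2, 4); Wexler gets 2.
- X → Vantage plays P1 (best of 8, 5, 2, 6); Wexler gets 9.
- Y → Vantage plays P2 (best of 1, 4, 2, 0); Wexler gets 1.
- Z → Vantage plays P3 (best of 7, 5, 8, 6); Wexler gets 0.
Among 2, 9, 1, 0, the best is 9 at X. Subgame-perfect outcome: (P1, X) with payoffs (8, 9).

(P1, X)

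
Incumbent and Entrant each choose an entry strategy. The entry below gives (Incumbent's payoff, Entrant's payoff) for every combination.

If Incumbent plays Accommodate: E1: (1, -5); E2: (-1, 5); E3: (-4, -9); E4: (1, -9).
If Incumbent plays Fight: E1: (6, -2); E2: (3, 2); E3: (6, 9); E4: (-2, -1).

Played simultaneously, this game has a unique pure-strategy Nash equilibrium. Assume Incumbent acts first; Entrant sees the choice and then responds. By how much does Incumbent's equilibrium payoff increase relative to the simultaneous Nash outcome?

Backward induction with Incumbent moving first.
- Accommodate → Entrant plays E2 (best of -5, 5, -9, -9); Incumbent gets -1.
- Fight → Entrant plays E3 (best of -2, 2, 9, -1); Incumbent gets 6.
Incumbent's induced payoffs are -1, 6, so Incumbent commits to Fight. Subgame-perfect outcome: (Fight, E3) with payoffs (6, 9).
Now find the simultaneous Nash equilibrium.
Incumbent's best replies: E1→Fight; E2→Fight; E3→Fight; E4→Accommodate.
Entrant's best replies: Accommodate→E2; Fight→E3.
Only (Fight, E3) has each player best-responding; Nash payoffs (6, 9).
Incumbent's commitment gain: 6 − 6 = 0.

0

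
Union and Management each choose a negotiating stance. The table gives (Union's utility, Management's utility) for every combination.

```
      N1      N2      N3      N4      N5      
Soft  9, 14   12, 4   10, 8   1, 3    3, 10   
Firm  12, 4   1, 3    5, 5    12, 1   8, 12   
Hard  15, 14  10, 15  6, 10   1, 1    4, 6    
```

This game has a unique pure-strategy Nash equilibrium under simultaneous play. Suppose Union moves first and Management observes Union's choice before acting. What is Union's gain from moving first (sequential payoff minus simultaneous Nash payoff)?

Management best-responds to each possible Union move:
- Soft → Management plays N1 (best of 14, 4, 8, 3, 10); Union gets 9.
- Firm → Management plays N5 (best of 4, 3, 5, 1, 12); Union gets 8.
- Hard → Management plays N2 (best of 14, 15, 10, 1, 6); Union gets 10.
Among 9, 8, 10, the best is 10 at Hard. Subgame-perfect outcome: (Hard, N2) with payoffs (10, 15).
For the simultaneous game, intersect best replies.
Union's best replies: N1→Hard; N2→Soft; N3→Soft; N4→Firm; N5→Firm.
Management's best replies: Soft→N1; Firm→N5; Hard→N2.
The unique mutual best reply is (Firm, N5), giving (8, 12).
Union's commitment gain: 10 − 8 = 2.

2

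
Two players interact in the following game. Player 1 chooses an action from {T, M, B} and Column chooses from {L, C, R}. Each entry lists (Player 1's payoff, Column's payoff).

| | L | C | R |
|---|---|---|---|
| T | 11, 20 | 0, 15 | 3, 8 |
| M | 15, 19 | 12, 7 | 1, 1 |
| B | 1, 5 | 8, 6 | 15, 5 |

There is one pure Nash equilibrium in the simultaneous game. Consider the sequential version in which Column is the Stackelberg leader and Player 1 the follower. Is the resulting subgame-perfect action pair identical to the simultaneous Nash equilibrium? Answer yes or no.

yes

Player 1 best-responds to each possible Column move:
- L: Player 1 compares 11, 15, 1 and picks M; Column would get 19.
- C: Player 1 compares 0, 12, 8 and picks M; Column would get 7.
- R: Player 1 compares 3, 1, 15 and picks B; Column would get 5.
Among 19, 7, 5, the best is 19 at L. Subgame-perfect outcome: (M, L) with payoffs (15, 19).
For the simultaneous game, intersect best replies.
Player 1's best replies: L→M; C→M; R→B.
Column's best replies: T→L; M→L; B→C.
Only (M, L) has each player best-responding; Nash payoffs (15, 19).
Sequential outcome (M, L) coincides with the Nash profile (M, L).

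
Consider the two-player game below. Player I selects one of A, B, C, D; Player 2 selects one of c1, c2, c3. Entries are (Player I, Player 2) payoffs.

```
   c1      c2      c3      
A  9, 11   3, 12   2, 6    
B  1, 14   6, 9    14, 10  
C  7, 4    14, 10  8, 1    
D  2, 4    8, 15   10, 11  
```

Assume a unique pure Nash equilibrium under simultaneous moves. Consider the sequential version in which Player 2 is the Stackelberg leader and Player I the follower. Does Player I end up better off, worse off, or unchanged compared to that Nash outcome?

worse off

Work backward from Player I's decision.
- c1: BR = A, leader payoff 11.
- c2: BR = C, leader payoff 10.
- c3: BR = B, leader payoff 10.
Player 2's induced payoffs are 11, 10, 10, so Player 2 commits to c1. Subgame-perfect outcome: (A, c1) with payoffs (9, 11).
Now find the simultaneous Nash equilibrium.
Player I's best replies: c1→A; c2→C; c3→B.
Player 2's best replies: A→c2; B→c1; C→c2; D→c2.
The unique mutual best reply is (C, c2), giving (14, 10).
Player I earns 9 sequentially versus 14 at the Nash outcome: worse off.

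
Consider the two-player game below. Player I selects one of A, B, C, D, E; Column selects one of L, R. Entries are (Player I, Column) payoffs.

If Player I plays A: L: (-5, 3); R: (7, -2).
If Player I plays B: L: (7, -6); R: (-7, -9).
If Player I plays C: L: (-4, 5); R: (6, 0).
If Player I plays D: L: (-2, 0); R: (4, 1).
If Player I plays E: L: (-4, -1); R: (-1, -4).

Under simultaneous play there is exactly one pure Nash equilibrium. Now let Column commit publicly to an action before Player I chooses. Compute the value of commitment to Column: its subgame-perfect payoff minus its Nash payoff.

4

Solve by backward induction (Column leads).
- L: Player I compares -5, 7, -4, -2, -4 and picks B; Column would get -6.
- R: Player I compares 7, -7, 6, 4, -1 and picks A; Column would get -2.
Maximizing over -6, -2, Column chooses R. Subgame-perfect outcome: (A, R) with payoffs (7, -2).
For the simultaneous game, intersect best replies.
Player I's best replies: L→B; R→A.
Column's best replies: A→L; B→L; C→L; D→R; E→L.
The unique mutual best reply is (B, L), giving (7, -6).
Column's commitment gain: -2 − -6 = 4.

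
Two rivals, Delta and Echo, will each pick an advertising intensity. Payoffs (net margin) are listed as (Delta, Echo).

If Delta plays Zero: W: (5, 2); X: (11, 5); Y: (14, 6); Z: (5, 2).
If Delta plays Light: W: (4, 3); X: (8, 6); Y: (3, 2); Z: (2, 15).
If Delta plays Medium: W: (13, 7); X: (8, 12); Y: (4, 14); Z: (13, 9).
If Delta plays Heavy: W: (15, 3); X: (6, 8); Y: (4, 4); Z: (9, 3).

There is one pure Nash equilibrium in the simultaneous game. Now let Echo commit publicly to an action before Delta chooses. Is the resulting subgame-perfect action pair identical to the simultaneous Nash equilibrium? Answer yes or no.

Delta best-responds to each possible Echo move:
- W → Delta plays Heavy (best of 5, 4, 13, 15); Echo gets 3.
- X → Delta plays Zero (best of 11, 8, 8, 6); Echo gets 5.
- Y → Delta plays Zero (best of 14, 3, 4, 4); Echo gets 6.
- Z → Delta plays Medium (best of 5, 2, 13, 9); Echo gets 9.
Among 3, 5, 6, 9, the best is 9 at Z. Subgame-perfect outcome: (Medium, Z) with payoffs (13, 9).
For the simultaneous game, intersect best replies.
Delta's best replies: W→Heavy; X→Zero; Y→Zero; Z→Medium.
Echo's best replies: Zero→Y; Light→Z; Medium→Y; Heavy→X.
The unique mutual best reply is (Zero, Y), giving (14, 6).
Sequential outcome (Medium, Z) differs from the Nash profile (Zero, Y).

no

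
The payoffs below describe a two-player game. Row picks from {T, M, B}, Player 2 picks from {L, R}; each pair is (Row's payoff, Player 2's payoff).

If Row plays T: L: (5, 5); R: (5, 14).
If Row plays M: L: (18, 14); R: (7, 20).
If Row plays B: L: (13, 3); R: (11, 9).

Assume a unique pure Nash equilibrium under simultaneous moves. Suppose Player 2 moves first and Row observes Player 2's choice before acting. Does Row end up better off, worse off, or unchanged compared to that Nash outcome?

better off

Backward induction with Player 2 moving first.
- L: Row compares 5, 18, 13 and picks M; Player 2 would get 14.
- R: Row compares 5, 7, 11 and picks B; Player 2 would get 9.
Among 14, 9, the best is 14 at L. Subgame-perfect outcome: (M, L) with payoffs (18, 14).
Now find the simultaneous Nash equilibrium.
Row's best replies: L→M; R→B.
Player 2's best replies: T→R; M→R; B→R.
The unique mutual best reply is (B, R), giving (11, 9).
Row earns 18 sequentially versus 11 at the Nash outcome: better off.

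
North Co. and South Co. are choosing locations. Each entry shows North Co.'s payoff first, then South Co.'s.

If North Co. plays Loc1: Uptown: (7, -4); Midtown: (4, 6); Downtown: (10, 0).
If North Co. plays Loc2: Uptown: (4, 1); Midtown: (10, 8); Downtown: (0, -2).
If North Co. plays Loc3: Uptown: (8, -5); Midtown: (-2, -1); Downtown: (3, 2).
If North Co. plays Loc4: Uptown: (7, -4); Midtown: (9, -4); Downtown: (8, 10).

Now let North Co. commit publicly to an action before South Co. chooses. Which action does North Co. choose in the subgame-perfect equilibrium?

Work backward from South Co.'s decision.
- Loc1: South Co. compares -4, 6, 0 and picks Midtown; North Co. would get 4.
- Loc2: South Co. compares 1, 8, -2 and picks Midtown; North Co. would get 10.
- Loc3: South Co. compares -5, -1, 2 and picks Downtown; North Co. would get 3.
- Loc4: South Co. compares -4, -4, 10 and picks Downtown; North Co. would get 8.
Among 4, 10, 3, 8, the best is 10 at Loc2. Subgame-perfect outcome: (Loc2, Midtown) with payoffs (10, 8).

Loc2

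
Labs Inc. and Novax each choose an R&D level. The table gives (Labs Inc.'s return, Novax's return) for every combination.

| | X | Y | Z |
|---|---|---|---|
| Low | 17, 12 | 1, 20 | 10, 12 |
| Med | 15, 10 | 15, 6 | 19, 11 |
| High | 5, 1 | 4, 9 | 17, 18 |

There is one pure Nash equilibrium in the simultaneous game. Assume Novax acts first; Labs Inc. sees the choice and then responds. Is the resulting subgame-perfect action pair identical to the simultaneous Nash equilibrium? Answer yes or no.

Work backward from Labs Inc.'s decision.
- X: Labs Inc. compares 17, 15, 5 and picks Low; Novax would get 12.
- Y: Labs Inc. compares 1, 15, 4 and picks Med; Novax would get 6.
- Z: Labs Inc. compares 10, 19, 17 and picks Med; Novax would get 11.
Among 12, 6, 11, the best is 12 at X. Subgame-perfect outcome: (Low, X) with payoffs (17, 12).
For the simultaneous game, intersect best replies.
Labs Inc.'s best replies: X→Low; Y→Med; Z→Med.
Novax's best replies: Low→Y; Med→Z; High→Z.
The unique mutual best reply is (Med, Z), giving (19, 11).
Sequential outcome (Low, X) differs from the Nash profile (Med, Z).

no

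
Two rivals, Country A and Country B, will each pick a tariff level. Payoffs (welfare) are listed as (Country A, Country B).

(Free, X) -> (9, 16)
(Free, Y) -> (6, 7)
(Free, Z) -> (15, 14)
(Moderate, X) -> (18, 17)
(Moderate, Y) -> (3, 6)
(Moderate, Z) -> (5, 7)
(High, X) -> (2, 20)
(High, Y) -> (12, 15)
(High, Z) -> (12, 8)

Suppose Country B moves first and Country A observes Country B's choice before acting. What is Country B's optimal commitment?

Solve by backward induction (Country B leads).
- X: Country A compares 9, 18, 2 and picks Moderate; Country B would get 17.
- Y: Country A compares 6, 3, 12 and picks High; Country B would get 15.
- Z: Country A compares 15, 5, 12 and picks Free; Country B would get 14.
Maximizing over 17, 15, 14, Country B chooses X. Subgame-perfect outcome: (Moderate, X) with payoffs (18, 17).

X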